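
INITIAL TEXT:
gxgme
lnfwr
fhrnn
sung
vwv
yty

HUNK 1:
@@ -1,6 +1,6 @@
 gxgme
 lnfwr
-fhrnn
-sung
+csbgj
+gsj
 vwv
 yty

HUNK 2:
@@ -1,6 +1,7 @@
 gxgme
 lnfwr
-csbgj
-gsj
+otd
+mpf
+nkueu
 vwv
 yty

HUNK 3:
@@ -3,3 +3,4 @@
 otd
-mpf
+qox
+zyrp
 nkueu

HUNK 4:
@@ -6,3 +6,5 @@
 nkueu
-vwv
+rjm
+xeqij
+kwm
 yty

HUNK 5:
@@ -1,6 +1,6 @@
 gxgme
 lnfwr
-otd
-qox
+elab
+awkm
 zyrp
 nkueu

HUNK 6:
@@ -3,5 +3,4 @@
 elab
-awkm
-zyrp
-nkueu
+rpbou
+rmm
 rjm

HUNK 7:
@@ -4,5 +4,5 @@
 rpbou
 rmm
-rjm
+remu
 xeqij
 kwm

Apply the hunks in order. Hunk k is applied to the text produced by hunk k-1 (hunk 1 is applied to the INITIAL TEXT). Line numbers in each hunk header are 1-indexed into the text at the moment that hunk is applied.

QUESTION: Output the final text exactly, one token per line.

Answer: gxgme
lnfwr
elab
rpbou
rmm
remu
xeqij
kwm
yty

Derivation:
Hunk 1: at line 1 remove [fhrnn,sung] add [csbgj,gsj] -> 6 lines: gxgme lnfwr csbgj gsj vwv yty
Hunk 2: at line 1 remove [csbgj,gsj] add [otd,mpf,nkueu] -> 7 lines: gxgme lnfwr otd mpf nkueu vwv yty
Hunk 3: at line 3 remove [mpf] add [qox,zyrp] -> 8 lines: gxgme lnfwr otd qox zyrp nkueu vwv yty
Hunk 4: at line 6 remove [vwv] add [rjm,xeqij,kwm] -> 10 lines: gxgme lnfwr otd qox zyrp nkueu rjm xeqij kwm yty
Hunk 5: at line 1 remove [otd,qox] add [elab,awkm] -> 10 lines: gxgme lnfwr elab awkm zyrp nkueu rjm xeqij kwm yty
Hunk 6: at line 3 remove [awkm,zyrp,nkueu] add [rpbou,rmm] -> 9 lines: gxgme lnfwr elab rpbou rmm rjm xeqij kwm yty
Hunk 7: at line 4 remove [rjm] add [remu] -> 9 lines: gxgme lnfwr elab rpbou rmm remu xeqij kwm yty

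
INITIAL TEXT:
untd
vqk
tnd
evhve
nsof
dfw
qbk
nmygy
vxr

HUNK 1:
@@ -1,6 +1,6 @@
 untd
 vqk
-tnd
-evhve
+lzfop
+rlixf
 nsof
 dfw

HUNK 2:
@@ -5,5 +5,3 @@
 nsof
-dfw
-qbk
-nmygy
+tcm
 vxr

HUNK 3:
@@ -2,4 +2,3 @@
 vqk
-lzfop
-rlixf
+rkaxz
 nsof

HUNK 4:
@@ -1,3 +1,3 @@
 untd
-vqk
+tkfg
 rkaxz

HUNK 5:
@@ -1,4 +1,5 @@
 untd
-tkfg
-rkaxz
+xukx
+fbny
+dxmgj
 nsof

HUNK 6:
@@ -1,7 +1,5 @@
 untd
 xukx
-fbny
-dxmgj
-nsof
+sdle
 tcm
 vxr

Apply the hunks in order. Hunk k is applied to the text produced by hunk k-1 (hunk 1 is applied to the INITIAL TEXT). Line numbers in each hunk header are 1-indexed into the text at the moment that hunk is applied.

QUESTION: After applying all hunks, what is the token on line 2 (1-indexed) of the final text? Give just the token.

Hunk 1: at line 1 remove [tnd,evhve] add [lzfop,rlixf] -> 9 lines: untd vqk lzfop rlixf nsof dfw qbk nmygy vxr
Hunk 2: at line 5 remove [dfw,qbk,nmygy] add [tcm] -> 7 lines: untd vqk lzfop rlixf nsof tcm vxr
Hunk 3: at line 2 remove [lzfop,rlixf] add [rkaxz] -> 6 lines: untd vqk rkaxz nsof tcm vxr
Hunk 4: at line 1 remove [vqk] add [tkfg] -> 6 lines: untd tkfg rkaxz nsof tcm vxr
Hunk 5: at line 1 remove [tkfg,rkaxz] add [xukx,fbny,dxmgj] -> 7 lines: untd xukx fbny dxmgj nsof tcm vxr
Hunk 6: at line 1 remove [fbny,dxmgj,nsof] add [sdle] -> 5 lines: untd xukx sdle tcm vxr
Final line 2: xukx

Answer: xukx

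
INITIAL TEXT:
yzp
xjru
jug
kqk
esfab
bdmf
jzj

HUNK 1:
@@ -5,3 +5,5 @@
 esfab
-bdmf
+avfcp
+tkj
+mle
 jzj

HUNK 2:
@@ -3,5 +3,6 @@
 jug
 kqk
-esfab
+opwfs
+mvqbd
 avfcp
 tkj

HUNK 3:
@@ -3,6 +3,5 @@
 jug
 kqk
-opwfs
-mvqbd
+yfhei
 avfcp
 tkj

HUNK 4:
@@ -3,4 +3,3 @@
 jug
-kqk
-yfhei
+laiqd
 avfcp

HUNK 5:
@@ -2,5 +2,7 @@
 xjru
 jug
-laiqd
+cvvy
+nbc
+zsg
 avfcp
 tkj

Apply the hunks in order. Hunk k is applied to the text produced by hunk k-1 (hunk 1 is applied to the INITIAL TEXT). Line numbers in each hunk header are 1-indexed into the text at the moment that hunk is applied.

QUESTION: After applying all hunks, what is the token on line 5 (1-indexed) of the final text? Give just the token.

Answer: nbc

Derivation:
Hunk 1: at line 5 remove [bdmf] add [avfcp,tkj,mle] -> 9 lines: yzp xjru jug kqk esfab avfcp tkj mle jzj
Hunk 2: at line 3 remove [esfab] add [opwfs,mvqbd] -> 10 lines: yzp xjru jug kqk opwfs mvqbd avfcp tkj mle jzj
Hunk 3: at line 3 remove [opwfs,mvqbd] add [yfhei] -> 9 lines: yzp xjru jug kqk yfhei avfcp tkj mle jzj
Hunk 4: at line 3 remove [kqk,yfhei] add [laiqd] -> 8 lines: yzp xjru jug laiqd avfcp tkj mle jzj
Hunk 5: at line 2 remove [laiqd] add [cvvy,nbc,zsg] -> 10 lines: yzp xjru jug cvvy nbc zsg avfcp tkj mle jzj
Final line 5: nbc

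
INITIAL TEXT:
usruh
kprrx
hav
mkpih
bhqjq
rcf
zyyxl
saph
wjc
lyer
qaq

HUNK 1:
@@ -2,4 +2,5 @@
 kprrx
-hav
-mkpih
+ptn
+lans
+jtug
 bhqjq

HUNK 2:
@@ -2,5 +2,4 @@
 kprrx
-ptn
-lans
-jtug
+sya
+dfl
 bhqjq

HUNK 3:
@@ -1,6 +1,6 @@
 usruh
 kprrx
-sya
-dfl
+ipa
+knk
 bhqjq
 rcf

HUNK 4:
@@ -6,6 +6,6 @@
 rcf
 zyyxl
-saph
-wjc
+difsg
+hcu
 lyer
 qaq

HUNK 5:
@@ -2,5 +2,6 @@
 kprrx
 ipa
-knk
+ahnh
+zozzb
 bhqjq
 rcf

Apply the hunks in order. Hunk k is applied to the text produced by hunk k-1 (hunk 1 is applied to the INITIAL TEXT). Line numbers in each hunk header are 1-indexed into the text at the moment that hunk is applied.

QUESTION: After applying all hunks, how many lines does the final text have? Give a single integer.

Answer: 12

Derivation:
Hunk 1: at line 2 remove [hav,mkpih] add [ptn,lans,jtug] -> 12 lines: usruh kprrx ptn lans jtug bhqjq rcf zyyxl saph wjc lyer qaq
Hunk 2: at line 2 remove [ptn,lans,jtug] add [sya,dfl] -> 11 lines: usruh kprrx sya dfl bhqjq rcf zyyxl saph wjc lyer qaq
Hunk 3: at line 1 remove [sya,dfl] add [ipa,knk] -> 11 lines: usruh kprrx ipa knk bhqjq rcf zyyxl saph wjc lyer qaq
Hunk 4: at line 6 remove [saph,wjc] add [difsg,hcu] -> 11 lines: usruh kprrx ipa knk bhqjq rcf zyyxl difsg hcu lyer qaq
Hunk 5: at line 2 remove [knk] add [ahnh,zozzb] -> 12 lines: usruh kprrx ipa ahnh zozzb bhqjq rcf zyyxl difsg hcu lyer qaq
Final line count: 12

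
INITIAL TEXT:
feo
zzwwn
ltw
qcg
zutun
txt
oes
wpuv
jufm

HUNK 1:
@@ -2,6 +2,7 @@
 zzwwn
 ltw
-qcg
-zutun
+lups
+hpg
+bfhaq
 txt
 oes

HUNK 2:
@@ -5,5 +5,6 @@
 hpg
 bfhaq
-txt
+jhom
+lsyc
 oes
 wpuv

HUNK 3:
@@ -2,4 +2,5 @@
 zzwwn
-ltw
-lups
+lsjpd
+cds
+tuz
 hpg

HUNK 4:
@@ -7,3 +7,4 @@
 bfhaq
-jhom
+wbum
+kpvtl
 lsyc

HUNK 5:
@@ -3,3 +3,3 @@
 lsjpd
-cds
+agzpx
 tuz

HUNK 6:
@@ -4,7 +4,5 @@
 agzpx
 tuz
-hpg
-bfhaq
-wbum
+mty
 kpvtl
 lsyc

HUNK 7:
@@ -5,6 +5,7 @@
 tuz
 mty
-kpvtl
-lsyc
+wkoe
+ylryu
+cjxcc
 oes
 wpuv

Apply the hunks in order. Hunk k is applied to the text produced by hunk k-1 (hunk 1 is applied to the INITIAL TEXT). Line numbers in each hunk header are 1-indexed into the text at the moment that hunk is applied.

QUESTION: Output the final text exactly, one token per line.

Hunk 1: at line 2 remove [qcg,zutun] add [lups,hpg,bfhaq] -> 10 lines: feo zzwwn ltw lups hpg bfhaq txt oes wpuv jufm
Hunk 2: at line 5 remove [txt] add [jhom,lsyc] -> 11 lines: feo zzwwn ltw lups hpg bfhaq jhom lsyc oes wpuv jufm
Hunk 3: at line 2 remove [ltw,lups] add [lsjpd,cds,tuz] -> 12 lines: feo zzwwn lsjpd cds tuz hpg bfhaq jhom lsyc oes wpuv jufm
Hunk 4: at line 7 remove [jhom] add [wbum,kpvtl] -> 13 lines: feo zzwwn lsjpd cds tuz hpg bfhaq wbum kpvtl lsyc oes wpuv jufm
Hunk 5: at line 3 remove [cds] add [agzpx] -> 13 lines: feo zzwwn lsjpd agzpx tuz hpg bfhaq wbum kpvtl lsyc oes wpuv jufm
Hunk 6: at line 4 remove [hpg,bfhaq,wbum] add [mty] -> 11 lines: feo zzwwn lsjpd agzpx tuz mty kpvtl lsyc oes wpuv jufm
Hunk 7: at line 5 remove [kpvtl,lsyc] add [wkoe,ylryu,cjxcc] -> 12 lines: feo zzwwn lsjpd agzpx tuz mty wkoe ylryu cjxcc oes wpuv jufm

Answer: feo
zzwwn
lsjpd
agzpx
tuz
mty
wkoe
ylryu
cjxcc
oes
wpuv
jufm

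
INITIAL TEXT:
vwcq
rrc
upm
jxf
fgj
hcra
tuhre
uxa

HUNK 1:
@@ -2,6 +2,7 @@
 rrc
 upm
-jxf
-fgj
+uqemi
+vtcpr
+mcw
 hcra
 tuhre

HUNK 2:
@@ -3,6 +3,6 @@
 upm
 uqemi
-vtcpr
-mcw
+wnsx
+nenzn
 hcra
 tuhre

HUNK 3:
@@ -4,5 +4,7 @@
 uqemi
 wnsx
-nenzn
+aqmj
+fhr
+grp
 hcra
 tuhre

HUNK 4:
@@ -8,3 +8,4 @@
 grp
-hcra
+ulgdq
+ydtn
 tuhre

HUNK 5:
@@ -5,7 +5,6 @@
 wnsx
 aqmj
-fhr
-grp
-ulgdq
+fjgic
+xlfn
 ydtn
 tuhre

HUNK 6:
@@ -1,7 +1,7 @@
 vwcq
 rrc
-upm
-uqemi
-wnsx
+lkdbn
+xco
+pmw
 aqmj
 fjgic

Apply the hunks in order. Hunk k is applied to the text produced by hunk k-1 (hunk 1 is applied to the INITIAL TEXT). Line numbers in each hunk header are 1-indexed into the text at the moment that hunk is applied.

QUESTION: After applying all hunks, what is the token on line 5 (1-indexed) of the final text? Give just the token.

Hunk 1: at line 2 remove [jxf,fgj] add [uqemi,vtcpr,mcw] -> 9 lines: vwcq rrc upm uqemi vtcpr mcw hcra tuhre uxa
Hunk 2: at line 3 remove [vtcpr,mcw] add [wnsx,nenzn] -> 9 lines: vwcq rrc upm uqemi wnsx nenzn hcra tuhre uxa
Hunk 3: at line 4 remove [nenzn] add [aqmj,fhr,grp] -> 11 lines: vwcq rrc upm uqemi wnsx aqmj fhr grp hcra tuhre uxa
Hunk 4: at line 8 remove [hcra] add [ulgdq,ydtn] -> 12 lines: vwcq rrc upm uqemi wnsx aqmj fhr grp ulgdq ydtn tuhre uxa
Hunk 5: at line 5 remove [fhr,grp,ulgdq] add [fjgic,xlfn] -> 11 lines: vwcq rrc upm uqemi wnsx aqmj fjgic xlfn ydtn tuhre uxa
Hunk 6: at line 1 remove [upm,uqemi,wnsx] add [lkdbn,xco,pmw] -> 11 lines: vwcq rrc lkdbn xco pmw aqmj fjgic xlfn ydtn tuhre uxa
Final line 5: pmw

Answer: pmw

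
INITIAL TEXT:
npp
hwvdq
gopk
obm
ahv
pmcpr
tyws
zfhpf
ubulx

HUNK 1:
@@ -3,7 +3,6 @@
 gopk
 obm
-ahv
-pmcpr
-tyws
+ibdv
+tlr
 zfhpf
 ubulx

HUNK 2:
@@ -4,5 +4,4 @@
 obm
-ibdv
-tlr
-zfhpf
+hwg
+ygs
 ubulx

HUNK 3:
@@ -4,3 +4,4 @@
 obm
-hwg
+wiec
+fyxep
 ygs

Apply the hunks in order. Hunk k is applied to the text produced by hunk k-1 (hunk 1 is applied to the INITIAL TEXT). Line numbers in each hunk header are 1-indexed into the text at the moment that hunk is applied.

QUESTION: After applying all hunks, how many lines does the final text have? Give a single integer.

Answer: 8

Derivation:
Hunk 1: at line 3 remove [ahv,pmcpr,tyws] add [ibdv,tlr] -> 8 lines: npp hwvdq gopk obm ibdv tlr zfhpf ubulx
Hunk 2: at line 4 remove [ibdv,tlr,zfhpf] add [hwg,ygs] -> 7 lines: npp hwvdq gopk obm hwg ygs ubulx
Hunk 3: at line 4 remove [hwg] add [wiec,fyxep] -> 8 lines: npp hwvdq gopk obm wiec fyxep ygs ubulx
Final line count: 8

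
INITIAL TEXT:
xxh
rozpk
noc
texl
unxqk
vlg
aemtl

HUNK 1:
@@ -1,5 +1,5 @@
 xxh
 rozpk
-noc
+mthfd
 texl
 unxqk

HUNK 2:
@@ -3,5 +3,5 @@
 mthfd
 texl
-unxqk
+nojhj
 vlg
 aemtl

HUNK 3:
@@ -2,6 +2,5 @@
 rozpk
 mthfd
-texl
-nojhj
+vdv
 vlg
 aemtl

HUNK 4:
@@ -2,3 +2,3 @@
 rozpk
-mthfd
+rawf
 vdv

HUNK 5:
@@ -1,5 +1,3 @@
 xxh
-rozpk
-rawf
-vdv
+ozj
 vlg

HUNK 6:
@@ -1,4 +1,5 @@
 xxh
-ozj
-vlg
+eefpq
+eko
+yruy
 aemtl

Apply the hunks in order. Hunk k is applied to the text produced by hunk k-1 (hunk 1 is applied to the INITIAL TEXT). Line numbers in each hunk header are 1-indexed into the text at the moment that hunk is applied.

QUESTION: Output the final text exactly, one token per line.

Answer: xxh
eefpq
eko
yruy
aemtl

Derivation:
Hunk 1: at line 1 remove [noc] add [mthfd] -> 7 lines: xxh rozpk mthfd texl unxqk vlg aemtl
Hunk 2: at line 3 remove [unxqk] add [nojhj] -> 7 lines: xxh rozpk mthfd texl nojhj vlg aemtl
Hunk 3: at line 2 remove [texl,nojhj] add [vdv] -> 6 lines: xxh rozpk mthfd vdv vlg aemtl
Hunk 4: at line 2 remove [mthfd] add [rawf] -> 6 lines: xxh rozpk rawf vdv vlg aemtl
Hunk 5: at line 1 remove [rozpk,rawf,vdv] add [ozj] -> 4 lines: xxh ozj vlg aemtl
Hunk 6: at line 1 remove [ozj,vlg] add [eefpq,eko,yruy] -> 5 lines: xxh eefpq eko yruy aemtl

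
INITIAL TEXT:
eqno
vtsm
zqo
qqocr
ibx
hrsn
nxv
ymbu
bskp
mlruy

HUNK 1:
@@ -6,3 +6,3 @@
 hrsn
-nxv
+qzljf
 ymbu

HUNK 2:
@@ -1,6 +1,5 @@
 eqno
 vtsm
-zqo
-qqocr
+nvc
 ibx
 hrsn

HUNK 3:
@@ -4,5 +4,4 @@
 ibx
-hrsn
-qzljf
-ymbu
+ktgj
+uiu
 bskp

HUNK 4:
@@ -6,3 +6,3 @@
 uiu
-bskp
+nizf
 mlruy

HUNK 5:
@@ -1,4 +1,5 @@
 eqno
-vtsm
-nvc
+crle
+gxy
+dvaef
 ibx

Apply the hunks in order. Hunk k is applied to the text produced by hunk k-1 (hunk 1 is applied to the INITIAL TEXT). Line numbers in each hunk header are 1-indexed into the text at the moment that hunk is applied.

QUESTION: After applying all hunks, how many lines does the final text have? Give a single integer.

Answer: 9

Derivation:
Hunk 1: at line 6 remove [nxv] add [qzljf] -> 10 lines: eqno vtsm zqo qqocr ibx hrsn qzljf ymbu bskp mlruy
Hunk 2: at line 1 remove [zqo,qqocr] add [nvc] -> 9 lines: eqno vtsm nvc ibx hrsn qzljf ymbu bskp mlruy
Hunk 3: at line 4 remove [hrsn,qzljf,ymbu] add [ktgj,uiu] -> 8 lines: eqno vtsm nvc ibx ktgj uiu bskp mlruy
Hunk 4: at line 6 remove [bskp] add [nizf] -> 8 lines: eqno vtsm nvc ibx ktgj uiu nizf mlruy
Hunk 5: at line 1 remove [vtsm,nvc] add [crle,gxy,dvaef] -> 9 lines: eqno crle gxy dvaef ibx ktgj uiu nizf mlruy
Final line count: 9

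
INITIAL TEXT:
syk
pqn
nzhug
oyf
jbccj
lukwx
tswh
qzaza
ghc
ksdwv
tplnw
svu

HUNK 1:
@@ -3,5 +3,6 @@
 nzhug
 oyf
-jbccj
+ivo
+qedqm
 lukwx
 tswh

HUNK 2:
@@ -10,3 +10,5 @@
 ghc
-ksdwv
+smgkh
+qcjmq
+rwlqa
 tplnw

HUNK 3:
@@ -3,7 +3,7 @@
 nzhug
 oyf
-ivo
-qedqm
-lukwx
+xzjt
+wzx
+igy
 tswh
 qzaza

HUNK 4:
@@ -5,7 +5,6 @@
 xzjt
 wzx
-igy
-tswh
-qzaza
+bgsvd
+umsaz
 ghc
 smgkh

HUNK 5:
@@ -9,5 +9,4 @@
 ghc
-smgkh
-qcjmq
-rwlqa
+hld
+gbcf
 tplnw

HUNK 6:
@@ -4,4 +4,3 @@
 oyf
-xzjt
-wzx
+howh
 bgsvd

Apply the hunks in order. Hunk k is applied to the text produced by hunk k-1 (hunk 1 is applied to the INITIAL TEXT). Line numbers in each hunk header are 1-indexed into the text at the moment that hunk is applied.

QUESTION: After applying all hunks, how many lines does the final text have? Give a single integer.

Answer: 12

Derivation:
Hunk 1: at line 3 remove [jbccj] add [ivo,qedqm] -> 13 lines: syk pqn nzhug oyf ivo qedqm lukwx tswh qzaza ghc ksdwv tplnw svu
Hunk 2: at line 10 remove [ksdwv] add [smgkh,qcjmq,rwlqa] -> 15 lines: syk pqn nzhug oyf ivo qedqm lukwx tswh qzaza ghc smgkh qcjmq rwlqa tplnw svu
Hunk 3: at line 3 remove [ivo,qedqm,lukwx] add [xzjt,wzx,igy] -> 15 lines: syk pqn nzhug oyf xzjt wzx igy tswh qzaza ghc smgkh qcjmq rwlqa tplnw svu
Hunk 4: at line 5 remove [igy,tswh,qzaza] add [bgsvd,umsaz] -> 14 lines: syk pqn nzhug oyf xzjt wzx bgsvd umsaz ghc smgkh qcjmq rwlqa tplnw svu
Hunk 5: at line 9 remove [smgkh,qcjmq,rwlqa] add [hld,gbcf] -> 13 lines: syk pqn nzhug oyf xzjt wzx bgsvd umsaz ghc hld gbcf tplnw svu
Hunk 6: at line 4 remove [xzjt,wzx] add [howh] -> 12 lines: syk pqn nzhug oyf howh bgsvd umsaz ghc hld gbcf tplnw svu
Final line count: 12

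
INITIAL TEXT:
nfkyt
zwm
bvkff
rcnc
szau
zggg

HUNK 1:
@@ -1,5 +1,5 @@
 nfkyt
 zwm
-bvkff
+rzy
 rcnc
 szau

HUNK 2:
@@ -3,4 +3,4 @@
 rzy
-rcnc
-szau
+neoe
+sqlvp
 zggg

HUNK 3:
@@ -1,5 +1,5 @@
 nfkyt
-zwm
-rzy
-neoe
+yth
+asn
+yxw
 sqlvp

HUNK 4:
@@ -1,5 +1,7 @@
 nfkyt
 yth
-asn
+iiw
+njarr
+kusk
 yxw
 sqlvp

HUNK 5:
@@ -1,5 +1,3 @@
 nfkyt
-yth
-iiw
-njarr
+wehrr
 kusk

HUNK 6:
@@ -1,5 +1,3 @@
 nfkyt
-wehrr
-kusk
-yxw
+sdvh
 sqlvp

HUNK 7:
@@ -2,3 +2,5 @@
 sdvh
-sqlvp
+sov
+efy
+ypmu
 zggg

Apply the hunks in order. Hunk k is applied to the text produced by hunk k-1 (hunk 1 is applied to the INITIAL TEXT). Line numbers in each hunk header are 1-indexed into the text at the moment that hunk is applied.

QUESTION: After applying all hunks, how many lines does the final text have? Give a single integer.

Hunk 1: at line 1 remove [bvkff] add [rzy] -> 6 lines: nfkyt zwm rzy rcnc szau zggg
Hunk 2: at line 3 remove [rcnc,szau] add [neoe,sqlvp] -> 6 lines: nfkyt zwm rzy neoe sqlvp zggg
Hunk 3: at line 1 remove [zwm,rzy,neoe] add [yth,asn,yxw] -> 6 lines: nfkyt yth asn yxw sqlvp zggg
Hunk 4: at line 1 remove [asn] add [iiw,njarr,kusk] -> 8 lines: nfkyt yth iiw njarr kusk yxw sqlvp zggg
Hunk 5: at line 1 remove [yth,iiw,njarr] add [wehrr] -> 6 lines: nfkyt wehrr kusk yxw sqlvp zggg
Hunk 6: at line 1 remove [wehrr,kusk,yxw] add [sdvh] -> 4 lines: nfkyt sdvh sqlvp zggg
Hunk 7: at line 2 remove [sqlvp] add [sov,efy,ypmu] -> 6 lines: nfkyt sdvh sov efy ypmu zggg
Final line count: 6

Answer: 6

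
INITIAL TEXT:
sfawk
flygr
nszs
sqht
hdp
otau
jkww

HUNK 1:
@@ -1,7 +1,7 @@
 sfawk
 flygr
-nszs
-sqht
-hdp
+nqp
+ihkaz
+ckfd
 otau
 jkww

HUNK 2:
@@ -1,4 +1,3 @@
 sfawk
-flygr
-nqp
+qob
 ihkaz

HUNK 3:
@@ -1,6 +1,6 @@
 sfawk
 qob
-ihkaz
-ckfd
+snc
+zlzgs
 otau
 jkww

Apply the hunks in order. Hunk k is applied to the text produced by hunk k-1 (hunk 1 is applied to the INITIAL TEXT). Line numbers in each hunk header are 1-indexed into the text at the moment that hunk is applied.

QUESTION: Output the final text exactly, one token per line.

Hunk 1: at line 1 remove [nszs,sqht,hdp] add [nqp,ihkaz,ckfd] -> 7 lines: sfawk flygr nqp ihkaz ckfd otau jkww
Hunk 2: at line 1 remove [flygr,nqp] add [qob] -> 6 lines: sfawk qob ihkaz ckfd otau jkww
Hunk 3: at line 1 remove [ihkaz,ckfd] add [snc,zlzgs] -> 6 lines: sfawk qob snc zlzgs otau jkww

Answer: sfawk
qob
snc
zlzgs
otau
jkww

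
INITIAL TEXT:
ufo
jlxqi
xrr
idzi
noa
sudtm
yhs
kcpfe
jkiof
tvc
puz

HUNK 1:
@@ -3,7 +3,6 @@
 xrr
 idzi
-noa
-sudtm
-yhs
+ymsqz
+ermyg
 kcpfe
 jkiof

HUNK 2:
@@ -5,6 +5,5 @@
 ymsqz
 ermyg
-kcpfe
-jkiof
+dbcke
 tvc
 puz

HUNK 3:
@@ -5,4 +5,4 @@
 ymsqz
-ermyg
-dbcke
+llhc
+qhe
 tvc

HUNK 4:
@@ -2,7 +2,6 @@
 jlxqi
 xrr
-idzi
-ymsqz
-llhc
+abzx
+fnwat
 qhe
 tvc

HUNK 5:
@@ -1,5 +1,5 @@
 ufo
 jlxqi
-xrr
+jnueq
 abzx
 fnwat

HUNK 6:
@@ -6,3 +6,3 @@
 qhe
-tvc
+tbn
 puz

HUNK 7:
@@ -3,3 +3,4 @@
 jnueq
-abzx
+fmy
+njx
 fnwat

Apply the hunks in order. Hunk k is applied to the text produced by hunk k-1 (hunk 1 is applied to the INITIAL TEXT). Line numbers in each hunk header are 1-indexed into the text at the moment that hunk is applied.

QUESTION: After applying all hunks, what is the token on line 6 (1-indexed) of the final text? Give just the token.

Hunk 1: at line 3 remove [noa,sudtm,yhs] add [ymsqz,ermyg] -> 10 lines: ufo jlxqi xrr idzi ymsqz ermyg kcpfe jkiof tvc puz
Hunk 2: at line 5 remove [kcpfe,jkiof] add [dbcke] -> 9 lines: ufo jlxqi xrr idzi ymsqz ermyg dbcke tvc puz
Hunk 3: at line 5 remove [ermyg,dbcke] add [llhc,qhe] -> 9 lines: ufo jlxqi xrr idzi ymsqz llhc qhe tvc puz
Hunk 4: at line 2 remove [idzi,ymsqz,llhc] add [abzx,fnwat] -> 8 lines: ufo jlxqi xrr abzx fnwat qhe tvc puz
Hunk 5: at line 1 remove [xrr] add [jnueq] -> 8 lines: ufo jlxqi jnueq abzx fnwat qhe tvc puz
Hunk 6: at line 6 remove [tvc] add [tbn] -> 8 lines: ufo jlxqi jnueq abzx fnwat qhe tbn puz
Hunk 7: at line 3 remove [abzx] add [fmy,njx] -> 9 lines: ufo jlxqi jnueq fmy njx fnwat qhe tbn puz
Final line 6: fnwat

Answer: fnwat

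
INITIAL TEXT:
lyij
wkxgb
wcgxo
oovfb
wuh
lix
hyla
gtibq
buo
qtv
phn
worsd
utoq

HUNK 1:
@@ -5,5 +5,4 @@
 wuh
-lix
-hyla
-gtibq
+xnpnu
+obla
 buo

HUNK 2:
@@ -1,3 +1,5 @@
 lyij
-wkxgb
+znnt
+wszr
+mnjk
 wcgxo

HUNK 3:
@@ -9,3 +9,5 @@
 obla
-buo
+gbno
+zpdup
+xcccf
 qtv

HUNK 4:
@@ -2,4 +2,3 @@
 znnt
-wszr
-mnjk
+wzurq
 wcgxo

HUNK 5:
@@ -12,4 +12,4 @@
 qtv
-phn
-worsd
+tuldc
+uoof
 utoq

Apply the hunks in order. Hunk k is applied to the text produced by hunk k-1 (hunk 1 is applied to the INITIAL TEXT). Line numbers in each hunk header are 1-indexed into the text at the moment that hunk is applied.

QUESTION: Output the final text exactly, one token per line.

Answer: lyij
znnt
wzurq
wcgxo
oovfb
wuh
xnpnu
obla
gbno
zpdup
xcccf
qtv
tuldc
uoof
utoq

Derivation:
Hunk 1: at line 5 remove [lix,hyla,gtibq] add [xnpnu,obla] -> 12 lines: lyij wkxgb wcgxo oovfb wuh xnpnu obla buo qtv phn worsd utoq
Hunk 2: at line 1 remove [wkxgb] add [znnt,wszr,mnjk] -> 14 lines: lyij znnt wszr mnjk wcgxo oovfb wuh xnpnu obla buo qtv phn worsd utoq
Hunk 3: at line 9 remove [buo] add [gbno,zpdup,xcccf] -> 16 lines: lyij znnt wszr mnjk wcgxo oovfb wuh xnpnu obla gbno zpdup xcccf qtv phn worsd utoq
Hunk 4: at line 2 remove [wszr,mnjk] add [wzurq] -> 15 lines: lyij znnt wzurq wcgxo oovfb wuh xnpnu obla gbno zpdup xcccf qtv phn worsd utoq
Hunk 5: at line 12 remove [phn,worsd] add [tuldc,uoof] -> 15 lines: lyij znnt wzurq wcgxo oovfb wuh xnpnu obla gbno zpdup xcccf qtv tuldc uoof utoq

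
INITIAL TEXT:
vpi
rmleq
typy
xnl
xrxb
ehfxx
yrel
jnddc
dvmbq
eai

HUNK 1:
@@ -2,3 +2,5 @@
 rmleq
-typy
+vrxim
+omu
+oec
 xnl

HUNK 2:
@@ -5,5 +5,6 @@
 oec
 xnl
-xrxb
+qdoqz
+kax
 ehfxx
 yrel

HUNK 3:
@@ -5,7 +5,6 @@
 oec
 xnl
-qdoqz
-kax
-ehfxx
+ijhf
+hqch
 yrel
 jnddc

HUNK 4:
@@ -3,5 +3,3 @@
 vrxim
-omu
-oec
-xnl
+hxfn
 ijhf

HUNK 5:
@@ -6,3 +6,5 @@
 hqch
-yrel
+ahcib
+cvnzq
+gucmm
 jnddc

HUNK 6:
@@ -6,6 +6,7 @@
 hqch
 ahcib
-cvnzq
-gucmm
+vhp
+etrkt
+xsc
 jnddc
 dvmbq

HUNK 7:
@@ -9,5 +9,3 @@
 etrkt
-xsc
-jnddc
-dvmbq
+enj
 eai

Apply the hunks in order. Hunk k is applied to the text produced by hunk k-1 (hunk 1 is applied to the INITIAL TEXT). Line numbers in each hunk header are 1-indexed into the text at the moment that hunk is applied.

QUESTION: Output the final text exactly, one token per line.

Hunk 1: at line 2 remove [typy] add [vrxim,omu,oec] -> 12 lines: vpi rmleq vrxim omu oec xnl xrxb ehfxx yrel jnddc dvmbq eai
Hunk 2: at line 5 remove [xrxb] add [qdoqz,kax] -> 13 lines: vpi rmleq vrxim omu oec xnl qdoqz kax ehfxx yrel jnddc dvmbq eai
Hunk 3: at line 5 remove [qdoqz,kax,ehfxx] add [ijhf,hqch] -> 12 lines: vpi rmleq vrxim omu oec xnl ijhf hqch yrel jnddc dvmbq eai
Hunk 4: at line 3 remove [omu,oec,xnl] add [hxfn] -> 10 lines: vpi rmleq vrxim hxfn ijhf hqch yrel jnddc dvmbq eai
Hunk 5: at line 6 remove [yrel] add [ahcib,cvnzq,gucmm] -> 12 lines: vpi rmleq vrxim hxfn ijhf hqch ahcib cvnzq gucmm jnddc dvmbq eai
Hunk 6: at line 6 remove [cvnzq,gucmm] add [vhp,etrkt,xsc] -> 13 lines: vpi rmleq vrxim hxfn ijhf hqch ahcib vhp etrkt xsc jnddc dvmbq eai
Hunk 7: at line 9 remove [xsc,jnddc,dvmbq] add [enj] -> 11 lines: vpi rmleq vrxim hxfn ijhf hqch ahcib vhp etrkt enj eai

Answer: vpi
rmleq
vrxim
hxfn
ijhf
hqch
ahcib
vhp
etrkt
enj
eai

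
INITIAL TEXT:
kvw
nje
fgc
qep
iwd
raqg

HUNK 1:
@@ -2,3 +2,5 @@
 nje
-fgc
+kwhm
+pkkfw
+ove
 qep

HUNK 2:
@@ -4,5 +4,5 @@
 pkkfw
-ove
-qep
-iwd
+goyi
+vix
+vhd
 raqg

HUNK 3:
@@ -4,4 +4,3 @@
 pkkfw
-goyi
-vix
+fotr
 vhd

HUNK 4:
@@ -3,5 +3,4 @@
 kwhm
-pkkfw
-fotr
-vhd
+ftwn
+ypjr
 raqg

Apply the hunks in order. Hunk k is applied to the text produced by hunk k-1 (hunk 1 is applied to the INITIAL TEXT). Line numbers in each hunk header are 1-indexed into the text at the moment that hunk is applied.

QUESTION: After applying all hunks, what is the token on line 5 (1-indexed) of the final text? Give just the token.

Hunk 1: at line 2 remove [fgc] add [kwhm,pkkfw,ove] -> 8 lines: kvw nje kwhm pkkfw ove qep iwd raqg
Hunk 2: at line 4 remove [ove,qep,iwd] add [goyi,vix,vhd] -> 8 lines: kvw nje kwhm pkkfw goyi vix vhd raqg
Hunk 3: at line 4 remove [goyi,vix] add [fotr] -> 7 lines: kvw nje kwhm pkkfw fotr vhd raqg
Hunk 4: at line 3 remove [pkkfw,fotr,vhd] add [ftwn,ypjr] -> 6 lines: kvw nje kwhm ftwn ypjr raqg
Final line 5: ypjr

Answer: ypjr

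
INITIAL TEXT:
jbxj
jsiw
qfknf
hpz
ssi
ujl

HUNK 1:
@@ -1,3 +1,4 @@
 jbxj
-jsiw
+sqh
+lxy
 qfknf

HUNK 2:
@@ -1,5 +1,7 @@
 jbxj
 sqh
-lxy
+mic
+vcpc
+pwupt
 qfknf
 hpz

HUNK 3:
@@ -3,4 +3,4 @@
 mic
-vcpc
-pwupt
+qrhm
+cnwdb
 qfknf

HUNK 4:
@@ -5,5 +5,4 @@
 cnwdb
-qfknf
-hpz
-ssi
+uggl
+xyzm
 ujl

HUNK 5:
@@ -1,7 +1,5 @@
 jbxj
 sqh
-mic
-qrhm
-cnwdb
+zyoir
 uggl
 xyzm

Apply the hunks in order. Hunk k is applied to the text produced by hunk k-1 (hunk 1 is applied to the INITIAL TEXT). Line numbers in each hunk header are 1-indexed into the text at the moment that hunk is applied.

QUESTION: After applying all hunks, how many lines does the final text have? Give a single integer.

Answer: 6

Derivation:
Hunk 1: at line 1 remove [jsiw] add [sqh,lxy] -> 7 lines: jbxj sqh lxy qfknf hpz ssi ujl
Hunk 2: at line 1 remove [lxy] add [mic,vcpc,pwupt] -> 9 lines: jbxj sqh mic vcpc pwupt qfknf hpz ssi ujl
Hunk 3: at line 3 remove [vcpc,pwupt] add [qrhm,cnwdb] -> 9 lines: jbxj sqh mic qrhm cnwdb qfknf hpz ssi ujl
Hunk 4: at line 5 remove [qfknf,hpz,ssi] add [uggl,xyzm] -> 8 lines: jbxj sqh mic qrhm cnwdb uggl xyzm ujl
Hunk 5: at line 1 remove [mic,qrhm,cnwdb] add [zyoir] -> 6 lines: jbxj sqh zyoir uggl xyzm ujl
Final line count: 6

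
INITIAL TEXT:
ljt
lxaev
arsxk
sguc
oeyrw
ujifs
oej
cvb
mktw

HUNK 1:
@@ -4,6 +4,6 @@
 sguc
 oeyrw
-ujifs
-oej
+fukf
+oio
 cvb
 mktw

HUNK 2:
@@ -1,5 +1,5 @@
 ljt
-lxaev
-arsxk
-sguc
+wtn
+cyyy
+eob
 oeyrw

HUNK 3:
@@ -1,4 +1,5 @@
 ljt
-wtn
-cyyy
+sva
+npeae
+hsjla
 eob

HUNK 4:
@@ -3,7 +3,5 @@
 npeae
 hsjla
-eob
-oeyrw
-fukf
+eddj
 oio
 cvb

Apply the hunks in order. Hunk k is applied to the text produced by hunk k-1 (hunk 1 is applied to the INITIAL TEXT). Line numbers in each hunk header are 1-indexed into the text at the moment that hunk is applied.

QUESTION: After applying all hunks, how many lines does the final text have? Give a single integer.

Hunk 1: at line 4 remove [ujifs,oej] add [fukf,oio] -> 9 lines: ljt lxaev arsxk sguc oeyrw fukf oio cvb mktw
Hunk 2: at line 1 remove [lxaev,arsxk,sguc] add [wtn,cyyy,eob] -> 9 lines: ljt wtn cyyy eob oeyrw fukf oio cvb mktw
Hunk 3: at line 1 remove [wtn,cyyy] add [sva,npeae,hsjla] -> 10 lines: ljt sva npeae hsjla eob oeyrw fukf oio cvb mktw
Hunk 4: at line 3 remove [eob,oeyrw,fukf] add [eddj] -> 8 lines: ljt sva npeae hsjla eddj oio cvb mktw
Final line count: 8

Answer: 8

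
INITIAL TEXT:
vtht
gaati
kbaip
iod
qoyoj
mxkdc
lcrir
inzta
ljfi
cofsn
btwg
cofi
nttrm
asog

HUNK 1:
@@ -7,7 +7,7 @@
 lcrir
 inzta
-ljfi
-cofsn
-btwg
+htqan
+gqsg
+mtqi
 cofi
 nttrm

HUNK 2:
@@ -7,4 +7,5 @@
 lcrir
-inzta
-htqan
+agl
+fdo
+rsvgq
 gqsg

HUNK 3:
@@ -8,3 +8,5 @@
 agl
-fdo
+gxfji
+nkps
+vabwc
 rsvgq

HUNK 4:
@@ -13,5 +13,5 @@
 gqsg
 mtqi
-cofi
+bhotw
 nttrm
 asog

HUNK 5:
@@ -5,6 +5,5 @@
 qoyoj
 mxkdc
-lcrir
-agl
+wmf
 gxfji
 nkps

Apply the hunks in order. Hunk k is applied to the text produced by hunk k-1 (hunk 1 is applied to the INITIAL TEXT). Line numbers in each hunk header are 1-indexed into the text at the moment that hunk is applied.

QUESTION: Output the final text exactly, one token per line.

Answer: vtht
gaati
kbaip
iod
qoyoj
mxkdc
wmf
gxfji
nkps
vabwc
rsvgq
gqsg
mtqi
bhotw
nttrm
asog

Derivation:
Hunk 1: at line 7 remove [ljfi,cofsn,btwg] add [htqan,gqsg,mtqi] -> 14 lines: vtht gaati kbaip iod qoyoj mxkdc lcrir inzta htqan gqsg mtqi cofi nttrm asog
Hunk 2: at line 7 remove [inzta,htqan] add [agl,fdo,rsvgq] -> 15 lines: vtht gaati kbaip iod qoyoj mxkdc lcrir agl fdo rsvgq gqsg mtqi cofi nttrm asog
Hunk 3: at line 8 remove [fdo] add [gxfji,nkps,vabwc] -> 17 lines: vtht gaati kbaip iod qoyoj mxkdc lcrir agl gxfji nkps vabwc rsvgq gqsg mtqi cofi nttrm asog
Hunk 4: at line 13 remove [cofi] add [bhotw] -> 17 lines: vtht gaati kbaip iod qoyoj mxkdc lcrir agl gxfji nkps vabwc rsvgq gqsg mtqi bhotw nttrm asog
Hunk 5: at line 5 remove [lcrir,agl] add [wmf] -> 16 lines: vtht gaati kbaip iod qoyoj mxkdc wmf gxfji nkps vabwc rsvgq gqsg mtqi bhotw nttrm asog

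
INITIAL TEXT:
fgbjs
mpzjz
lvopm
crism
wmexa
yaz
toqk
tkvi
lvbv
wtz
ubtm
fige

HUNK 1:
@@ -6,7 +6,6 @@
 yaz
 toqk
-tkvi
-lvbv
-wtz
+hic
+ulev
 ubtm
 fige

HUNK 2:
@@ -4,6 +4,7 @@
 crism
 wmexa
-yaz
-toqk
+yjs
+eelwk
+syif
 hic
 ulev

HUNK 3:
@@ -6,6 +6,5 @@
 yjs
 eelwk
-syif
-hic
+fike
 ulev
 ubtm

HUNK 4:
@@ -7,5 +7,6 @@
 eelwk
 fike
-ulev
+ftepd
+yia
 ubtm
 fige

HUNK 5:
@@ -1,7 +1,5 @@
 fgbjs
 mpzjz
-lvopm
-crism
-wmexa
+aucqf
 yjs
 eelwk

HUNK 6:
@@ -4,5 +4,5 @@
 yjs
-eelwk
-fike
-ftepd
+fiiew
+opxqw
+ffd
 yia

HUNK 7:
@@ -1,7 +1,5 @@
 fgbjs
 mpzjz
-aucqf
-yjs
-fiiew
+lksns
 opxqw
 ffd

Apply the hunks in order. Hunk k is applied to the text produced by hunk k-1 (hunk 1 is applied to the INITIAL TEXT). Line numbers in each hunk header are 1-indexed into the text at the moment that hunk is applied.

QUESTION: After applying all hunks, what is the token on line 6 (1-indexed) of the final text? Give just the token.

Hunk 1: at line 6 remove [tkvi,lvbv,wtz] add [hic,ulev] -> 11 lines: fgbjs mpzjz lvopm crism wmexa yaz toqk hic ulev ubtm fige
Hunk 2: at line 4 remove [yaz,toqk] add [yjs,eelwk,syif] -> 12 lines: fgbjs mpzjz lvopm crism wmexa yjs eelwk syif hic ulev ubtm fige
Hunk 3: at line 6 remove [syif,hic] add [fike] -> 11 lines: fgbjs mpzjz lvopm crism wmexa yjs eelwk fike ulev ubtm fige
Hunk 4: at line 7 remove [ulev] add [ftepd,yia] -> 12 lines: fgbjs mpzjz lvopm crism wmexa yjs eelwk fike ftepd yia ubtm fige
Hunk 5: at line 1 remove [lvopm,crism,wmexa] add [aucqf] -> 10 lines: fgbjs mpzjz aucqf yjs eelwk fike ftepd yia ubtm fige
Hunk 6: at line 4 remove [eelwk,fike,ftepd] add [fiiew,opxqw,ffd] -> 10 lines: fgbjs mpzjz aucqf yjs fiiew opxqw ffd yia ubtm fige
Hunk 7: at line 1 remove [aucqf,yjs,fiiew] add [lksns] -> 8 lines: fgbjs mpzjz lksns opxqw ffd yia ubtm fige
Final line 6: yia

Answer: yia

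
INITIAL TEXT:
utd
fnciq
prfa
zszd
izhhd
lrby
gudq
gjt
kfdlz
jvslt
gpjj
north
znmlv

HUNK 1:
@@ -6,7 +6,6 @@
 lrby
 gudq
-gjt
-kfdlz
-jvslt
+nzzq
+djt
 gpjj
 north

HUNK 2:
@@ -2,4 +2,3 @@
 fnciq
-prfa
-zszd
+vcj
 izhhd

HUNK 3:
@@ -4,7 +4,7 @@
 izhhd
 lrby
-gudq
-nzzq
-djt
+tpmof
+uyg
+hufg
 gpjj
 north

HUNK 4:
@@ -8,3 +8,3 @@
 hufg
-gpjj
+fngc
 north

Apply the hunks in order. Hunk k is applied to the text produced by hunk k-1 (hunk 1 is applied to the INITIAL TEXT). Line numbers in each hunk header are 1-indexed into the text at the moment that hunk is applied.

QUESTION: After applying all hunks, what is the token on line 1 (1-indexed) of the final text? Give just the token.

Hunk 1: at line 6 remove [gjt,kfdlz,jvslt] add [nzzq,djt] -> 12 lines: utd fnciq prfa zszd izhhd lrby gudq nzzq djt gpjj north znmlv
Hunk 2: at line 2 remove [prfa,zszd] add [vcj] -> 11 lines: utd fnciq vcj izhhd lrby gudq nzzq djt gpjj north znmlv
Hunk 3: at line 4 remove [gudq,nzzq,djt] add [tpmof,uyg,hufg] -> 11 lines: utd fnciq vcj izhhd lrby tpmof uyg hufg gpjj north znmlv
Hunk 4: at line 8 remove [gpjj] add [fngc] -> 11 lines: utd fnciq vcj izhhd lrby tpmof uyg hufg fngc north znmlv
Final line 1: utd

Answer: utd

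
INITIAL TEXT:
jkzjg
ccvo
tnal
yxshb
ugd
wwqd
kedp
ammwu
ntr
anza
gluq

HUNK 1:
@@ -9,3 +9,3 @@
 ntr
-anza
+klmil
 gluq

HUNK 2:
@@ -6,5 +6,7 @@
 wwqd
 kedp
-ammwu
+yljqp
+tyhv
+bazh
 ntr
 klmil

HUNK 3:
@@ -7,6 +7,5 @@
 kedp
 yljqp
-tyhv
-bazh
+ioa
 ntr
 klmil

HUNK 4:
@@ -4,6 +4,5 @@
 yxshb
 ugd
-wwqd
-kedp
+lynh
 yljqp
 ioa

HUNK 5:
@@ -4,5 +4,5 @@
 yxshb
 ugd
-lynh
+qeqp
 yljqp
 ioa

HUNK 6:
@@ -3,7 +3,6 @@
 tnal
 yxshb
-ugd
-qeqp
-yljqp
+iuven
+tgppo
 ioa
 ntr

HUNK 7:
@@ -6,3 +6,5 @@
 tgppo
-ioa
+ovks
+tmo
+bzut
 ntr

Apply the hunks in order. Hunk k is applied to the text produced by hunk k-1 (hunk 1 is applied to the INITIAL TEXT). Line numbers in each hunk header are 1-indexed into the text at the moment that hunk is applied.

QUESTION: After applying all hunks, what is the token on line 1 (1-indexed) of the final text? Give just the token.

Answer: jkzjg

Derivation:
Hunk 1: at line 9 remove [anza] add [klmil] -> 11 lines: jkzjg ccvo tnal yxshb ugd wwqd kedp ammwu ntr klmil gluq
Hunk 2: at line 6 remove [ammwu] add [yljqp,tyhv,bazh] -> 13 lines: jkzjg ccvo tnal yxshb ugd wwqd kedp yljqp tyhv bazh ntr klmil gluq
Hunk 3: at line 7 remove [tyhv,bazh] add [ioa] -> 12 lines: jkzjg ccvo tnal yxshb ugd wwqd kedp yljqp ioa ntr klmil gluq
Hunk 4: at line 4 remove [wwqd,kedp] add [lynh] -> 11 lines: jkzjg ccvo tnal yxshb ugd lynh yljqp ioa ntr klmil gluq
Hunk 5: at line 4 remove [lynh] add [qeqp] -> 11 lines: jkzjg ccvo tnal yxshb ugd qeqp yljqp ioa ntr klmil gluq
Hunk 6: at line 3 remove [ugd,qeqp,yljqp] add [iuven,tgppo] -> 10 lines: jkzjg ccvo tnal yxshb iuven tgppo ioa ntr klmil gluq
Hunk 7: at line 6 remove [ioa] add [ovks,tmo,bzut] -> 12 lines: jkzjg ccvo tnal yxshb iuven tgppo ovks tmo bzut ntr klmil gluq
Final line 1: jkzjg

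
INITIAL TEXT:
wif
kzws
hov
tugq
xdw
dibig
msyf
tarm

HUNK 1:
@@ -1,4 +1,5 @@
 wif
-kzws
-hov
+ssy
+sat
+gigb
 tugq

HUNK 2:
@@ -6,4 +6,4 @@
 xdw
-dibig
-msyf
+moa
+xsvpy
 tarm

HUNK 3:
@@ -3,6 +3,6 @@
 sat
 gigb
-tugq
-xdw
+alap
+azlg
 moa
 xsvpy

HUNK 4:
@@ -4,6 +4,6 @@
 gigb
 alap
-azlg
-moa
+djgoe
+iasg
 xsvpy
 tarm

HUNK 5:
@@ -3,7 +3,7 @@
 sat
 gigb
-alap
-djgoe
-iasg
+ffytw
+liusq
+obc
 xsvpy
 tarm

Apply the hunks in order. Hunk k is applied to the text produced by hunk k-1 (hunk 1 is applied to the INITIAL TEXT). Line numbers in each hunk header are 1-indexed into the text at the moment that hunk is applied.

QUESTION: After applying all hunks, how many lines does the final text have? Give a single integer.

Hunk 1: at line 1 remove [kzws,hov] add [ssy,sat,gigb] -> 9 lines: wif ssy sat gigb tugq xdw dibig msyf tarm
Hunk 2: at line 6 remove [dibig,msyf] add [moa,xsvpy] -> 9 lines: wif ssy sat gigb tugq xdw moa xsvpy tarm
Hunk 3: at line 3 remove [tugq,xdw] add [alap,azlg] -> 9 lines: wif ssy sat gigb alap azlg moa xsvpy tarm
Hunk 4: at line 4 remove [azlg,moa] add [djgoe,iasg] -> 9 lines: wif ssy sat gigb alap djgoe iasg xsvpy tarm
Hunk 5: at line 3 remove [alap,djgoe,iasg] add [ffytw,liusq,obc] -> 9 lines: wif ssy sat gigb ffytw liusq obc xsvpy tarm
Final line count: 9

Answer: 9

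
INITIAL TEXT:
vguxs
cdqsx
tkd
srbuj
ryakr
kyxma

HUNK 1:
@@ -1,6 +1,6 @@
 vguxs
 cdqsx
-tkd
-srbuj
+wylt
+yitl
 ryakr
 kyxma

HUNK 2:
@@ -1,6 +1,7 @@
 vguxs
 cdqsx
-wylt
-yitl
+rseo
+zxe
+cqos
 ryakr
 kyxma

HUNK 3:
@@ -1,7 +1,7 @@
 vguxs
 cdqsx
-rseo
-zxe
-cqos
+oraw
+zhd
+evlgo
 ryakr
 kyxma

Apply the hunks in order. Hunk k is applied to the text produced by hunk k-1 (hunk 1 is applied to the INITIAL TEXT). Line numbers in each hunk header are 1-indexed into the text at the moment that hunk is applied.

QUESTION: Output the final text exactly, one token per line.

Answer: vguxs
cdqsx
oraw
zhd
evlgo
ryakr
kyxma

Derivation:
Hunk 1: at line 1 remove [tkd,srbuj] add [wylt,yitl] -> 6 lines: vguxs cdqsx wylt yitl ryakr kyxma
Hunk 2: at line 1 remove [wylt,yitl] add [rseo,zxe,cqos] -> 7 lines: vguxs cdqsx rseo zxe cqos ryakr kyxma
Hunk 3: at line 1 remove [rseo,zxe,cqos] add [oraw,zhd,evlgo] -> 7 lines: vguxs cdqsx oraw zhd evlgo ryakr kyxma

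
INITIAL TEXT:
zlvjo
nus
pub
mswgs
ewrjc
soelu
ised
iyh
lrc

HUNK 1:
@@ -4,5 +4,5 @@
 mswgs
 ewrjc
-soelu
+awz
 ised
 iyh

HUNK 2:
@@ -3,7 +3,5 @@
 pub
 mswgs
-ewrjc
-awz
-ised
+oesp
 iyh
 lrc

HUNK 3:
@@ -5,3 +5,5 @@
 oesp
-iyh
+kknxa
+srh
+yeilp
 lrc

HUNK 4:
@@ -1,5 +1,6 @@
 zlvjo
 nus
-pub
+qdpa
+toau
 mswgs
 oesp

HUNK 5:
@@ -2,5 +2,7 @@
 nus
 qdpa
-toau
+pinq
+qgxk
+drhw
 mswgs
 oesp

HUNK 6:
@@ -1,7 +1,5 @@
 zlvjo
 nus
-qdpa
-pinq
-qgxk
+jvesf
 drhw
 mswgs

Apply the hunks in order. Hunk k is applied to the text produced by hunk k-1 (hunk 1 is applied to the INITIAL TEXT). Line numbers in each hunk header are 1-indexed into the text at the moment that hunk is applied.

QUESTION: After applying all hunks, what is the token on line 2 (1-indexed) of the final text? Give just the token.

Answer: nus

Derivation:
Hunk 1: at line 4 remove [soelu] add [awz] -> 9 lines: zlvjo nus pub mswgs ewrjc awz ised iyh lrc
Hunk 2: at line 3 remove [ewrjc,awz,ised] add [oesp] -> 7 lines: zlvjo nus pub mswgs oesp iyh lrc
Hunk 3: at line 5 remove [iyh] add [kknxa,srh,yeilp] -> 9 lines: zlvjo nus pub mswgs oesp kknxa srh yeilp lrc
Hunk 4: at line 1 remove [pub] add [qdpa,toau] -> 10 lines: zlvjo nus qdpa toau mswgs oesp kknxa srh yeilp lrc
Hunk 5: at line 2 remove [toau] add [pinq,qgxk,drhw] -> 12 lines: zlvjo nus qdpa pinq qgxk drhw mswgs oesp kknxa srh yeilp lrc
Hunk 6: at line 1 remove [qdpa,pinq,qgxk] add [jvesf] -> 10 lines: zlvjo nus jvesf drhw mswgs oesp kknxa srh yeilp lrc
Final line 2: nus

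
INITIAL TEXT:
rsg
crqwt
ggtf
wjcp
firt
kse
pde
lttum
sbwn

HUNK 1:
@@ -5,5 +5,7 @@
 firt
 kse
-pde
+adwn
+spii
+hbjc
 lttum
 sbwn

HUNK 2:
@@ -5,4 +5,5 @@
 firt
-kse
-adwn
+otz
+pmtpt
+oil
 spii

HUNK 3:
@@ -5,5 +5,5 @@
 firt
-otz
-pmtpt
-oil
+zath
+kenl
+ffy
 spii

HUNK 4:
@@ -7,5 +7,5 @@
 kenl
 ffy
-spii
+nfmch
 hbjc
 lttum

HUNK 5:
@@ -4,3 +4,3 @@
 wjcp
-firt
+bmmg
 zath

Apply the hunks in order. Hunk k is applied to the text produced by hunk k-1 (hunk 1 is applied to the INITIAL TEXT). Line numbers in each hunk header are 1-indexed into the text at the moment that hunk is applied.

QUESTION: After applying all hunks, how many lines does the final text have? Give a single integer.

Hunk 1: at line 5 remove [pde] add [adwn,spii,hbjc] -> 11 lines: rsg crqwt ggtf wjcp firt kse adwn spii hbjc lttum sbwn
Hunk 2: at line 5 remove [kse,adwn] add [otz,pmtpt,oil] -> 12 lines: rsg crqwt ggtf wjcp firt otz pmtpt oil spii hbjc lttum sbwn
Hunk 3: at line 5 remove [otz,pmtpt,oil] add [zath,kenl,ffy] -> 12 lines: rsg crqwt ggtf wjcp firt zath kenl ffy spii hbjc lttum sbwn
Hunk 4: at line 7 remove [spii] add [nfmch] -> 12 lines: rsg crqwt ggtf wjcp firt zath kenl ffy nfmch hbjc lttum sbwn
Hunk 5: at line 4 remove [firt] add [bmmg] -> 12 lines: rsg crqwt ggtf wjcp bmmg zath kenl ffy nfmch hbjc lttum sbwn
Final line count: 12

Answer: 12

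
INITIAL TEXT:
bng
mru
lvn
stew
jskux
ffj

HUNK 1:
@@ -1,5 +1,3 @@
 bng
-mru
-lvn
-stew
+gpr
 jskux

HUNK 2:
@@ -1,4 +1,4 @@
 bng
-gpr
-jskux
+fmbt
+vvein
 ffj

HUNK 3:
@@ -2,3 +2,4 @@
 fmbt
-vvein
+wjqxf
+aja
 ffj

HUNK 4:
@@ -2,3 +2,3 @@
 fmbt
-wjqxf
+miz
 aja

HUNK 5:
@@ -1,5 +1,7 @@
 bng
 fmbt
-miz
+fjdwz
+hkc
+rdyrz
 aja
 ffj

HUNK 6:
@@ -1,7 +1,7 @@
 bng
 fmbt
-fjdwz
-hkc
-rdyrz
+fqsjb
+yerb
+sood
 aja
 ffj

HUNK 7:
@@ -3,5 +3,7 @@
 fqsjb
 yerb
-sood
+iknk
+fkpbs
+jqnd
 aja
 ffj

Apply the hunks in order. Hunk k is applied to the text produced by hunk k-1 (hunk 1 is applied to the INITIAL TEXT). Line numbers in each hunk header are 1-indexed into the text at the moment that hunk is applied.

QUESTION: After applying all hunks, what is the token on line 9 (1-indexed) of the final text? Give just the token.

Hunk 1: at line 1 remove [mru,lvn,stew] add [gpr] -> 4 lines: bng gpr jskux ffj
Hunk 2: at line 1 remove [gpr,jskux] add [fmbt,vvein] -> 4 lines: bng fmbt vvein ffj
Hunk 3: at line 2 remove [vvein] add [wjqxf,aja] -> 5 lines: bng fmbt wjqxf aja ffj
Hunk 4: at line 2 remove [wjqxf] add [miz] -> 5 lines: bng fmbt miz aja ffj
Hunk 5: at line 1 remove [miz] add [fjdwz,hkc,rdyrz] -> 7 lines: bng fmbt fjdwz hkc rdyrz aja ffj
Hunk 6: at line 1 remove [fjdwz,hkc,rdyrz] add [fqsjb,yerb,sood] -> 7 lines: bng fmbt fqsjb yerb sood aja ffj
Hunk 7: at line 3 remove [sood] add [iknk,fkpbs,jqnd] -> 9 lines: bng fmbt fqsjb yerb iknk fkpbs jqnd aja ffj
Final line 9: ffj

Answer: ffj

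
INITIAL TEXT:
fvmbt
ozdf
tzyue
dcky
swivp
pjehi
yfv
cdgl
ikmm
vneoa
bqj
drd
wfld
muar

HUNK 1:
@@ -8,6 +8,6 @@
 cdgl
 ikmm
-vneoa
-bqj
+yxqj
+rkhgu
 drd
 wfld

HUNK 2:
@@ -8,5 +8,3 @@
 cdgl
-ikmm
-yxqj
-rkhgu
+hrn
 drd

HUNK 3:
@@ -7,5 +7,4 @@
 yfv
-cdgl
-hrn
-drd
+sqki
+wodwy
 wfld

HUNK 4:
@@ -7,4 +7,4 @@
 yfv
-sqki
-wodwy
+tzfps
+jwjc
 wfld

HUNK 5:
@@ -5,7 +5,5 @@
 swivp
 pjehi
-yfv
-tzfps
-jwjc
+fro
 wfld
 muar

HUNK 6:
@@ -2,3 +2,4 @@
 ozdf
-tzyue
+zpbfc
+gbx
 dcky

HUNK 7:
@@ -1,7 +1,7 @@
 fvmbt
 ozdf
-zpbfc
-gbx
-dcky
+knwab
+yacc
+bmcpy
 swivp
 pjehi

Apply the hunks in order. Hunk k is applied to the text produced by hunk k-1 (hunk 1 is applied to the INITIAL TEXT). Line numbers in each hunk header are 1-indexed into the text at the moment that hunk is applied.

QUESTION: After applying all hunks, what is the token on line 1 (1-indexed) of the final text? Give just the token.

Hunk 1: at line 8 remove [vneoa,bqj] add [yxqj,rkhgu] -> 14 lines: fvmbt ozdf tzyue dcky swivp pjehi yfv cdgl ikmm yxqj rkhgu drd wfld muar
Hunk 2: at line 8 remove [ikmm,yxqj,rkhgu] add [hrn] -> 12 lines: fvmbt ozdf tzyue dcky swivp pjehi yfv cdgl hrn drd wfld muar
Hunk 3: at line 7 remove [cdgl,hrn,drd] add [sqki,wodwy] -> 11 lines: fvmbt ozdf tzyue dcky swivp pjehi yfv sqki wodwy wfld muar
Hunk 4: at line 7 remove [sqki,wodwy] add [tzfps,jwjc] -> 11 lines: fvmbt ozdf tzyue dcky swivp pjehi yfv tzfps jwjc wfld muar
Hunk 5: at line 5 remove [yfv,tzfps,jwjc] add [fro] -> 9 lines: fvmbt ozdf tzyue dcky swivp pjehi fro wfld muar
Hunk 6: at line 2 remove [tzyue] add [zpbfc,gbx] -> 10 lines: fvmbt ozdf zpbfc gbx dcky swivp pjehi fro wfld muar
Hunk 7: at line 1 remove [zpbfc,gbx,dcky] add [knwab,yacc,bmcpy] -> 10 lines: fvmbt ozdf knwab yacc bmcpy swivp pjehi fro wfld muar
Final line 1: fvmbt

Answer: fvmbt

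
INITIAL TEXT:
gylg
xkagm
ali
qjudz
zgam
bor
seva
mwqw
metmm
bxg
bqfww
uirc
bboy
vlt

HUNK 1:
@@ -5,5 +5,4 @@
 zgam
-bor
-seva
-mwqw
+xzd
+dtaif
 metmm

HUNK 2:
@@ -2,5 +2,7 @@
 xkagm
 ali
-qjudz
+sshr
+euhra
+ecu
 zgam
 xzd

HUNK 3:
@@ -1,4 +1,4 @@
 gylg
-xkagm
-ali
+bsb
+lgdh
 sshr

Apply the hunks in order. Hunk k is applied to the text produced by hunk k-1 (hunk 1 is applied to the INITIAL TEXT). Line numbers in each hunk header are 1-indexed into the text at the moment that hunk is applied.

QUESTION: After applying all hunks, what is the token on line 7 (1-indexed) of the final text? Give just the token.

Answer: zgam

Derivation:
Hunk 1: at line 5 remove [bor,seva,mwqw] add [xzd,dtaif] -> 13 lines: gylg xkagm ali qjudz zgam xzd dtaif metmm bxg bqfww uirc bboy vlt
Hunk 2: at line 2 remove [qjudz] add [sshr,euhra,ecu] -> 15 lines: gylg xkagm ali sshr euhra ecu zgam xzd dtaif metmm bxg bqfww uirc bboy vlt
Hunk 3: at line 1 remove [xkagm,ali] add [bsb,lgdh] -> 15 lines: gylg bsb lgdh sshr euhra ecu zgam xzd dtaif metmm bxg bqfww uirc bboy vlt
Final line 7: zgam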